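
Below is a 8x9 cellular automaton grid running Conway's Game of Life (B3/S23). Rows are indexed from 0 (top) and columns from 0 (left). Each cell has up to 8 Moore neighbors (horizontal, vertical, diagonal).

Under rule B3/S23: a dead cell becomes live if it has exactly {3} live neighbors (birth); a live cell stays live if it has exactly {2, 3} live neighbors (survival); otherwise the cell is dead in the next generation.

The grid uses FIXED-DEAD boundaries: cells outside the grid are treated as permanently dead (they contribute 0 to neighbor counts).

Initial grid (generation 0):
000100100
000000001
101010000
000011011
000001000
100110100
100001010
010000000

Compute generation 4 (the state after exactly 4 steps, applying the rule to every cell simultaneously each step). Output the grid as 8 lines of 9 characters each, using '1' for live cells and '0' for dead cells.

Answer: 000000000
000000000
001100000
010000101
000000000
000000000
000100010
000011100

Derivation:
Simulating step by step:
Generation 0 (given above): 19 live cells
Generation 1: 19 live cells
000000000
000100000
000111011
000111100
000100010
000010100
110011100
000000000
Generation 2: 14 live cells
000000000
000100000
001000010
001000001
000100010
000110110
000010100
000001000
Generation 3: 21 live cells
000000000
000000000
001100000
001100011
001110111
000110110
000110110
000001000
Generation 4: 10 live cells
(generation 4 grid is the final answer)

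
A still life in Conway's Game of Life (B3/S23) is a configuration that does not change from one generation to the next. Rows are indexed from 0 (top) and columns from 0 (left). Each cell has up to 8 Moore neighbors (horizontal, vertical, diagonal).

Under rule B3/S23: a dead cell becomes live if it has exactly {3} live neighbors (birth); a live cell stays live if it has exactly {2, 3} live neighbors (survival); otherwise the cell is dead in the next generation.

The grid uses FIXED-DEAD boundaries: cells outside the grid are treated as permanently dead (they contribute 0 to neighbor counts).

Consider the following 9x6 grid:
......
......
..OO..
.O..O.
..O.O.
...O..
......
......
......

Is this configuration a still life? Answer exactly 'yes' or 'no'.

Answer: yes

Derivation:
Compute generation 1 and compare to generation 0 (given above):
Generation 1:
......
......
..OO..
.O..O.
..O.O.
...O..
......
......
......
The grids are IDENTICAL -> still life.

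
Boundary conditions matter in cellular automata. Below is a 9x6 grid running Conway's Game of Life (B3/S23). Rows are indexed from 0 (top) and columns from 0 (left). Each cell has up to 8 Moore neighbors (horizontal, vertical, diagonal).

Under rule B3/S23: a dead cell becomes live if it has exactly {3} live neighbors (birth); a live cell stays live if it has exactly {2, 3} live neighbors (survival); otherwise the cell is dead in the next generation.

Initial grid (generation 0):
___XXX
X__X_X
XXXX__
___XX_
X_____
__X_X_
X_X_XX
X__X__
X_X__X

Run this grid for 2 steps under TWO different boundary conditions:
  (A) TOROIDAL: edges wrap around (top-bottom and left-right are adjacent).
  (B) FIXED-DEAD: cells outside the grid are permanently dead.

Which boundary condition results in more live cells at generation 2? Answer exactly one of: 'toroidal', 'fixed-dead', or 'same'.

Answer: fixed-dead

Derivation:
Under TOROIDAL boundary, generation 2:
X__X__
X_____
XX__X_
_X_X__
______
XX__X_
__X_X_
X____X
X_____
Population = 16

Under FIXED-DEAD boundary, generation 2:
____X_
XX__X_
XX__X_
XX_XX_
______
______
_XX___
__XX_X
_XX___
Population = 18

Comparison: toroidal=16, fixed-dead=18 -> fixed-dead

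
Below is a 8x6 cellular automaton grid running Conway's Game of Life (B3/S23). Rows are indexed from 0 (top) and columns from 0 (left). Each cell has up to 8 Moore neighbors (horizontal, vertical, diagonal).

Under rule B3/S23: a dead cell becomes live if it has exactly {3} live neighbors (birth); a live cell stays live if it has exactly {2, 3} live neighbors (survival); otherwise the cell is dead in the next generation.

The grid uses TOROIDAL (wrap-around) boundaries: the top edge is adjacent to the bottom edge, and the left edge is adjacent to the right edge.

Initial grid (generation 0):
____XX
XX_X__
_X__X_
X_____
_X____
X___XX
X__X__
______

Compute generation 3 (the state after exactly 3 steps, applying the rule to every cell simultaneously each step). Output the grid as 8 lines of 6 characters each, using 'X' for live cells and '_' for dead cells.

Simulating step by step:
Generation 0 (given above): 14 live cells
Generation 1: 21 live cells
X___XX
XXXX__
_XX__X
XX____
_X____
XX__XX
X___X_
____XX
Generation 2: 10 live cells
__X___
___X__
___X_X
______
__X___
_X__X_
_X_X__
___X__
Generation 3: 11 live cells
(generation 3 grid is the final answer)

Answer: __XX__
__XXX_
____X_
______
______
_X_X__
___XX_
___X__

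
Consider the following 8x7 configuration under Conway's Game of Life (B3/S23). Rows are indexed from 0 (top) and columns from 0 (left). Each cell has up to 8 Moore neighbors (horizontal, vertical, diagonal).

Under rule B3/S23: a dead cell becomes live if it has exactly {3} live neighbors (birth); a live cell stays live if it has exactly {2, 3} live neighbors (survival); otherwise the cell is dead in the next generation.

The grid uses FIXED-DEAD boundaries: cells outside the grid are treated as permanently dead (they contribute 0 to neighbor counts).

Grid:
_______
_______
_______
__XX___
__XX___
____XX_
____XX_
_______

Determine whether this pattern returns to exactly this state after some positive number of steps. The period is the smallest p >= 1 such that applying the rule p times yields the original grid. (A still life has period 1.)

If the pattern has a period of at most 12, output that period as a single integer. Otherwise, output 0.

Answer: 2

Derivation:
Simulating and comparing each generation to the original:
Gen 0 (original, given above): 8 live cells
Gen 1: 6 live cells, differs from original
Gen 2: 8 live cells, MATCHES original -> period = 2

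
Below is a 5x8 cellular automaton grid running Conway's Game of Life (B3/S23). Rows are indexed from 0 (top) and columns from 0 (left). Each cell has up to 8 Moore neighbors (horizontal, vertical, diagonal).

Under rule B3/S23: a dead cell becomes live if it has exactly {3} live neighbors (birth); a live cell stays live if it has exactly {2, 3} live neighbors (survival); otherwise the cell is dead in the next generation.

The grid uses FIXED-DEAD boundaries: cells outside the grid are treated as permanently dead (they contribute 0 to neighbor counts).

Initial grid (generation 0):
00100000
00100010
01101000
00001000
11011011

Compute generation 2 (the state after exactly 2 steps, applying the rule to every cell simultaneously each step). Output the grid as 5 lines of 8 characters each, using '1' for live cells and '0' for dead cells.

Answer: 00000000
01100000
01110000
01100000
00011100

Derivation:
Simulating step by step:
Generation 0 (given above): 13 live cells
Generation 1: 9 live cells
00000000
00100000
01100100
10001000
00011100
Generation 2: 10 live cells
(generation 2 grid is the final answer)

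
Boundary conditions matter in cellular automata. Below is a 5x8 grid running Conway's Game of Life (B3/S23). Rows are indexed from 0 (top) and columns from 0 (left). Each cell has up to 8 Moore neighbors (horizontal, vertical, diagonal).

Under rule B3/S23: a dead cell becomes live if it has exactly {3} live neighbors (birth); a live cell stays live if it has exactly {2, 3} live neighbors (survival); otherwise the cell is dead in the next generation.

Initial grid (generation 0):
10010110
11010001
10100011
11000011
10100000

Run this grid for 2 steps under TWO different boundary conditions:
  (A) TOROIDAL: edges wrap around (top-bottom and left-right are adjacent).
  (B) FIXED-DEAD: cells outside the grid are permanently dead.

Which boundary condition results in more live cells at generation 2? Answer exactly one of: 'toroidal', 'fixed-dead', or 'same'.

Answer: same

Derivation:
Under TOROIDAL boundary, generation 2:
00100010
00100100
00101100
01110000
00101110
Population = 14

Under FIXED-DEAD boundary, generation 2:
11101010
10001110
00101101
00000000
01000000
Population = 14

Comparison: toroidal=14, fixed-dead=14 -> same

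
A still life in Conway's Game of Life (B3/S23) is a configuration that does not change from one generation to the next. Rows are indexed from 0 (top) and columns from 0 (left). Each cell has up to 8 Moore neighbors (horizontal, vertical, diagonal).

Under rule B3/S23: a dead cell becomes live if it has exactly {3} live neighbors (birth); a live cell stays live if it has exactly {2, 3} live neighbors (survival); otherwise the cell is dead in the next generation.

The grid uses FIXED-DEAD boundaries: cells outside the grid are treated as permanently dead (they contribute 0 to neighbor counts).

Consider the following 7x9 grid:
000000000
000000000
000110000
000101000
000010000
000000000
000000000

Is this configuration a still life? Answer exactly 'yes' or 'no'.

Answer: yes

Derivation:
Compute generation 1 and compare to generation 0 (given above):
Generation 1:
000000000
000000000
000110000
000101000
000010000
000000000
000000000
The grids are IDENTICAL -> still life.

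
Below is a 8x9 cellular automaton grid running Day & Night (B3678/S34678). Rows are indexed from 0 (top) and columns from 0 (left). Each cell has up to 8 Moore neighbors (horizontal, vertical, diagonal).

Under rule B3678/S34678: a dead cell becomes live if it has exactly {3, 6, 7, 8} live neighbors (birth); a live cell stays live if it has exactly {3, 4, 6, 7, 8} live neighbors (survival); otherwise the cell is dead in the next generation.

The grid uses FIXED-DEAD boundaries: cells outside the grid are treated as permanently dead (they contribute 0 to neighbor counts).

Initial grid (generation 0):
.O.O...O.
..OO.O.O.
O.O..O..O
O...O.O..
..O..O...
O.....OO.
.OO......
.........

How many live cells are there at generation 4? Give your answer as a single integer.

Answer: 8

Derivation:
Simulating step by step:
Generation 0 (given above): 21 live cells
Generation 1: 12 live cells
....O.O..
..OO....O
.....O.O.
...O.....
.O...O.O.
..O......
.........
.........
Generation 2: 10 live cells
...O.....
....OOOO.
..OOO....
....O....
..O......
.........
.........
.........
Generation 3: 10 live cells
....OOO..
..O.OO...
...OO.O..
..O......
.........
.........
.........
.........
Generation 4: 8 live cells
...OOO...
.....O...
..OOO....
...O.....
.........
.........
.........
.........
Population at generation 4: 8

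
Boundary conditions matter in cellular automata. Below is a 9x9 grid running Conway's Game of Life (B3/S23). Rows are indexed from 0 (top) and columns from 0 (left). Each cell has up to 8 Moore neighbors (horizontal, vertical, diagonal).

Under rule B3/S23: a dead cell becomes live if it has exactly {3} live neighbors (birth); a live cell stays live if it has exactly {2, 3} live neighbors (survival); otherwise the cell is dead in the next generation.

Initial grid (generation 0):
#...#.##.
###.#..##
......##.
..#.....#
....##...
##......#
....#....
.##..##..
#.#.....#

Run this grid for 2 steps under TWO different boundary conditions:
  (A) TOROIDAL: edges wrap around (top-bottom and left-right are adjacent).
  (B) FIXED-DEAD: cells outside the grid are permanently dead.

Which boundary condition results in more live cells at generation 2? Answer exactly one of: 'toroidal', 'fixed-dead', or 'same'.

Answer: toroidal

Derivation:
Under TOROIDAL boundary, generation 2:
....#...#
.#.####..
.#######.
..#..###.
#...#..##
##..##...
#.#..##..
#.......#
#....##.#
Population = 36

Under FIXED-DEAD boundary, generation 2:
###.#.###
##.#.#..#
.######..
..#..###.
....#....
.#..##...
..#..##..
...##....
.###.....
Population = 34

Comparison: toroidal=36, fixed-dead=34 -> toroidal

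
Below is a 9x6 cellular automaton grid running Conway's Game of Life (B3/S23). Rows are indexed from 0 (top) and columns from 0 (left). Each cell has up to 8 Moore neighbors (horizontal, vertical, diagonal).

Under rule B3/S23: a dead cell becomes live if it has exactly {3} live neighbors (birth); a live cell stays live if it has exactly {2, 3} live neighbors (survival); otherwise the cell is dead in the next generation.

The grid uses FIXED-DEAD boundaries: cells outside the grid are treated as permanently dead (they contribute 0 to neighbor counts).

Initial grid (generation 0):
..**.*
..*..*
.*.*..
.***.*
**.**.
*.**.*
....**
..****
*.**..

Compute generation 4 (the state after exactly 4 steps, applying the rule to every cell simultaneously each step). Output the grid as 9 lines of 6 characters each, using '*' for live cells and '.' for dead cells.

Answer: ..*...
..*...
......
......
......
**....
......
*.....
......

Derivation:
Simulating step by step:
Generation 0 (given above): 28 live cells
Generation 1: 17 live cells
..***.
.*....
.*.*..
......
*....*
*.*..*
.*....
.**..*
.**...
Generation 2: 11 live cells
..**..
.*..*.
..*...
......
.*....
*.....
*.....
*.....
.**...
Generation 3: 9 live cells
..**..
.*....
......
......
......
**....
**....
*.....
.*....
Generation 4: 5 live cells
(generation 4 grid is the final answer)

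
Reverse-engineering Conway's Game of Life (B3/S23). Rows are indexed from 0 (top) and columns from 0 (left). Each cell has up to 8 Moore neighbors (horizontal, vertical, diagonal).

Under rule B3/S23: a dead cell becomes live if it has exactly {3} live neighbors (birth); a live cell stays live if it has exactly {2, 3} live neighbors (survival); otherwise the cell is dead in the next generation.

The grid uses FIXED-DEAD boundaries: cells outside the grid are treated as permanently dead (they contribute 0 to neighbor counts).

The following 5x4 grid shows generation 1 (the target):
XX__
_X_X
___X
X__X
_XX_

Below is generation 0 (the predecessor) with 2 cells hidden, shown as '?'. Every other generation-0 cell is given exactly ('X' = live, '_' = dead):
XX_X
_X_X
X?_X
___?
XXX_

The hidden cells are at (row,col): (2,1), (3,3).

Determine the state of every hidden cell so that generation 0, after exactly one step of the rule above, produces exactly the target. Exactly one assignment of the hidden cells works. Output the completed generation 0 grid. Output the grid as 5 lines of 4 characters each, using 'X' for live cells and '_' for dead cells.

Answer: XX_X
_X_X
X__X
___X
XXX_

Derivation:
Hidden generation-0 cells (in order): (2,1), (3,3).
A hidden cell only influences target cells in its own 3x3 neighborhood. Try each of the 2^2 = 4 assignments, step the completed generation 0 forward once under B3/S23, and compare with the target:
  (2,1)=_ (3,3)=_ -> step gives (2,2)='X' but target has '_' -> reject
  (2,1)=_ (3,3)=X -> step reproduces the target at every cell -> ACCEPT
  (2,1)=X (3,3)=_ -> step gives (1,1)='_' but target has 'X' -> reject
  (2,1)=X (3,3)=X -> step gives (1,1)='_' but target has 'X' -> reject
Unique solution: (2,1)=dead, (3,3)=live.
Check: live-neighbor counts of every cell in the completed generation 0:
2241
4352
1242
3442
1222
Applying B3/S23 to generation 0 with these counts gives:
XX__
_X_X
___X
X__X
_XX_
which matches the target exactly.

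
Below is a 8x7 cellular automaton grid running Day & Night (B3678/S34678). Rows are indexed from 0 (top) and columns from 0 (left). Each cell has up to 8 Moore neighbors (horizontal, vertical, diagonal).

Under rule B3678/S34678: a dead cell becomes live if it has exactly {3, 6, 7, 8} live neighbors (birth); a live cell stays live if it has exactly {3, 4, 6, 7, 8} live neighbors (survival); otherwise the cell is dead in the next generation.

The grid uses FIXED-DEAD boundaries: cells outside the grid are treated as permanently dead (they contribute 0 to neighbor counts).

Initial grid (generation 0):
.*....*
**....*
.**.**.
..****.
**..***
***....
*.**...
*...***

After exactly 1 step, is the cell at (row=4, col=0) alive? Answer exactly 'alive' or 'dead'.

Simulating step by step:
Generation 0 (given above): 28 live cells
Generation 1: 29 live cells
*......
**.....
***.***
*.*.**.
*...**.
***.**.
******.
.*.*...

Cell (4,0) at generation 1: 1 -> alive

Answer: alive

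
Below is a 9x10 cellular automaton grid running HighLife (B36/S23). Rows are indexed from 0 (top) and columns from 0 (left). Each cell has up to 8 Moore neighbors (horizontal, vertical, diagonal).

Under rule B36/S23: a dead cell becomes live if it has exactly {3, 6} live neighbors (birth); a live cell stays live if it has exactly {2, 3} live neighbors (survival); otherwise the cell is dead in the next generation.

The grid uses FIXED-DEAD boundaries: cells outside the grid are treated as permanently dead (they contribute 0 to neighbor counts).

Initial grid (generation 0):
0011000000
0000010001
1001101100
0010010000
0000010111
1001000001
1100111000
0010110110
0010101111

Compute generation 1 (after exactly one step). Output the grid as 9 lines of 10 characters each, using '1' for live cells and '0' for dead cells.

Answer: 0000000000
0010011000
0001101000
0001010000
0000101011
1100000101
1110001110
0010001001
0000101001

Derivation:
Simulating step by step:
Generation 0 (given above): 34 live cells
Generation 1: 28 live cells
(generation 1 grid is the final answer)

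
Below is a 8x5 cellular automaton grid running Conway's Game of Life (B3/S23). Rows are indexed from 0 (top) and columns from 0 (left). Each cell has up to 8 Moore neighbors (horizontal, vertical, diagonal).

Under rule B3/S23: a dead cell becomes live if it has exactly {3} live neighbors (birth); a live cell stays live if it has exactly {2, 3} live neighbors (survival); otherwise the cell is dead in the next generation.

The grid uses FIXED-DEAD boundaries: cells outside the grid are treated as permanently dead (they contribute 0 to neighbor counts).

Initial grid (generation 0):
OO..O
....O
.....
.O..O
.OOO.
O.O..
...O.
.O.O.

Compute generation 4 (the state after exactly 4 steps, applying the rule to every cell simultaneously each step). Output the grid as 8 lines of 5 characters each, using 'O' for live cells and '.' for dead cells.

Answer: .....
.....
.....
..O..
.O.O.
O...O
.O.O.
..O..

Derivation:
Simulating step by step:
Generation 0 (given above): 14 live cells
Generation 1: 7 live cells
.....
.....
.....
.O.O.
O..O.
.....
.O.O.
..O..
Generation 2: 5 live cells
.....
.....
.....
..O..
..O..
..O..
..O..
..O..
Generation 3: 9 live cells
.....
.....
.....
.....
.OOO.
.OOO.
.OOO.
.....
Generation 4: 8 live cells
(generation 4 grid is the final answer)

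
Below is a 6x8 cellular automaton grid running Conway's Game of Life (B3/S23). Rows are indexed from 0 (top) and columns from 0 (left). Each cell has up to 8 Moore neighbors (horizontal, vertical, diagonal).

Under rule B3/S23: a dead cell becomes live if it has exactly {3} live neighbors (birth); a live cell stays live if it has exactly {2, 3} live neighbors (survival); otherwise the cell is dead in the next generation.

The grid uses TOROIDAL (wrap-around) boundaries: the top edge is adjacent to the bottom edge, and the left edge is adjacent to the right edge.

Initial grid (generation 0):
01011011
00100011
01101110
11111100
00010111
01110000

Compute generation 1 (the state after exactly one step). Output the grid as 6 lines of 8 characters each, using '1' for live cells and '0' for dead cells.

Answer: 01001111
00000000
00000000
10000000
00000111
01000000

Derivation:
Simulating step by step:
Generation 0 (given above): 26 live cells
Generation 1: 10 live cells
(generation 1 grid is the final answer)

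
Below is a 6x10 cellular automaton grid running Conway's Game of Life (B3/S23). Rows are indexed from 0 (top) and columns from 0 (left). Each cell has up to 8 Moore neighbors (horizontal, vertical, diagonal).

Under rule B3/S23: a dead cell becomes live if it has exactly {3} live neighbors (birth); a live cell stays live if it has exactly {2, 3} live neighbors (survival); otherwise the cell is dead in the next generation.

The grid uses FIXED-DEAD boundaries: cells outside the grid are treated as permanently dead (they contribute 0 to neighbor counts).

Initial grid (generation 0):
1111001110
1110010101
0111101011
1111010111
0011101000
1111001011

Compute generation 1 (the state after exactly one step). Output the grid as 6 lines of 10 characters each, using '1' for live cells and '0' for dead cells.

Simulating step by step:
Generation 0 (given above): 39 live cells
Generation 1: 14 live cells
(generation 1 grid is the final answer)

Answer: 1001001110
0000010001
0000000000
1000000001
0000001000
0100110100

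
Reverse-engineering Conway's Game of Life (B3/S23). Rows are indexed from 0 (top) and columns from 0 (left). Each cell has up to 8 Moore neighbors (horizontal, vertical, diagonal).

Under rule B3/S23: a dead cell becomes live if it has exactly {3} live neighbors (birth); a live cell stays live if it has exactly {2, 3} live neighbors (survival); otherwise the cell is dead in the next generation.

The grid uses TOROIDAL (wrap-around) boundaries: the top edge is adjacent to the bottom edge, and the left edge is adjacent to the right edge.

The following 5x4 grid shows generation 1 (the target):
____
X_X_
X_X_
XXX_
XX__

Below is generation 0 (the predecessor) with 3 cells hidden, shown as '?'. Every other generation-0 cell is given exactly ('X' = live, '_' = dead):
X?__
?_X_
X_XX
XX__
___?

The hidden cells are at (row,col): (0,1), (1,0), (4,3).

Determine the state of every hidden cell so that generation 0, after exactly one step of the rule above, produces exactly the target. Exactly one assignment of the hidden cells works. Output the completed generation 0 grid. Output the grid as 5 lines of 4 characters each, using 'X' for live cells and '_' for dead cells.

Hidden generation-0 cells (in order): (0,1), (1,0), (4,3).
A hidden cell only influences target cells in its own 3x3 neighborhood. Try each of the 2^3 = 8 assignments, step the completed generation 0 forward once under B3/S23, and compare with the target:
  (0,1)=_ (1,0)=_ (4,3)=_ -> step reproduces the target at every cell -> ACCEPT
  (0,1)=_ (1,0)=_ (4,3)=X -> step gives (0,3)='X' but target has '_' -> reject
  (0,1)=_ (1,0)=X (4,3)=_ -> step gives (0,1)='X' but target has '_' -> reject
  (0,1)=_ (1,0)=X (4,3)=X -> step gives (0,0)='X' but target has '_' -> reject
  (0,1)=X (1,0)=_ (4,3)=_ -> step gives (0,1)='X' but target has '_' -> reject
  (0,1)=X (1,0)=_ (4,3)=X -> step gives (0,0)='X' but target has '_' -> reject
  (0,1)=X (1,0)=X (4,3)=_ -> step gives (0,0)='X' but target has '_' -> reject
  (0,1)=X (1,0)=X (4,3)=X -> step gives (0,0)='X' but target has '_' -> reject
Unique solution: (0,1)=dead, (1,0)=dead, (4,3)=dead.
Check: live-neighbor counts of every cell in the completed generation 0:
0212
3425
3534
3334
3312
Applying B3/S23 to generation 0 with these counts gives:
____
X_X_
X_X_
XXX_
XX__
which matches the target exactly.

Answer: X___
__X_
X_XX
XX__
____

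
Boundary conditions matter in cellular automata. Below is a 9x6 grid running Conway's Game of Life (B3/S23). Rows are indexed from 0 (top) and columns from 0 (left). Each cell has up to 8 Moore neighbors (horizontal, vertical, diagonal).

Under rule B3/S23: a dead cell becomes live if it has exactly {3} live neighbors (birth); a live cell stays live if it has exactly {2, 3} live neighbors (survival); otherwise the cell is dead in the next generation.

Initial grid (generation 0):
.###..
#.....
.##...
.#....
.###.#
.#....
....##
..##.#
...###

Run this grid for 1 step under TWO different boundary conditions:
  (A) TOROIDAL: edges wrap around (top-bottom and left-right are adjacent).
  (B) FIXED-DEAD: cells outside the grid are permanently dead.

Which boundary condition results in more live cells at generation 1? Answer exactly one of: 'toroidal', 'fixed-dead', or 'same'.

Under TOROIDAL boundary, generation 1:
####.#
#..#..
###...
...#..
.#....
.#.#.#
#.####
#.#...
##...#
Population = 25

Under FIXED-DEAD boundary, generation 1:
.##...
#..#..
###...
#..#..
##....
.#.#.#
..####
..#...
..##.#
Population = 22

Comparison: toroidal=25, fixed-dead=22 -> toroidal

Answer: toroidal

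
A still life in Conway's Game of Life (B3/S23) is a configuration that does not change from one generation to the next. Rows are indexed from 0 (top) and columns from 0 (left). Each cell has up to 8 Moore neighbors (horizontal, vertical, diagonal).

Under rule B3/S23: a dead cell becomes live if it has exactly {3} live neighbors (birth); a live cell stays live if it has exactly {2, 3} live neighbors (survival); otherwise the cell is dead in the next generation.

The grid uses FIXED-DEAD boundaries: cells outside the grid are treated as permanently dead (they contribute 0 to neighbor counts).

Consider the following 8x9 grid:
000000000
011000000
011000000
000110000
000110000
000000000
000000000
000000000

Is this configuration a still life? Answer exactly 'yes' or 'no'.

Compute generation 1 and compare to generation 0 (given above):
Generation 1:
000000000
011000000
010000000
000010000
000110000
000000000
000000000
000000000
Cell (2,2) differs: gen0=1 vs gen1=0 -> NOT a still life.

Answer: no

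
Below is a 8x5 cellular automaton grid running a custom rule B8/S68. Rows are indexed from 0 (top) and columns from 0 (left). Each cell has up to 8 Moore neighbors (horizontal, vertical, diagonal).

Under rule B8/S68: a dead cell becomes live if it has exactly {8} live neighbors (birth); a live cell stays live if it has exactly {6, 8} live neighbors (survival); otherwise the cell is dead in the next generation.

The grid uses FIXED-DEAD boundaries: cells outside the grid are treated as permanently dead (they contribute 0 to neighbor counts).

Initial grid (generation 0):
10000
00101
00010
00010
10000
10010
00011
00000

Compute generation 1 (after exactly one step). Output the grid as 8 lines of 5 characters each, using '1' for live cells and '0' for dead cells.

Answer: 00000
00000
00000
00000
00000
00000
00000
00000

Derivation:
Simulating step by step:
Generation 0 (given above): 10 live cells
Generation 1: 0 live cells
(generation 1 grid is the final answer)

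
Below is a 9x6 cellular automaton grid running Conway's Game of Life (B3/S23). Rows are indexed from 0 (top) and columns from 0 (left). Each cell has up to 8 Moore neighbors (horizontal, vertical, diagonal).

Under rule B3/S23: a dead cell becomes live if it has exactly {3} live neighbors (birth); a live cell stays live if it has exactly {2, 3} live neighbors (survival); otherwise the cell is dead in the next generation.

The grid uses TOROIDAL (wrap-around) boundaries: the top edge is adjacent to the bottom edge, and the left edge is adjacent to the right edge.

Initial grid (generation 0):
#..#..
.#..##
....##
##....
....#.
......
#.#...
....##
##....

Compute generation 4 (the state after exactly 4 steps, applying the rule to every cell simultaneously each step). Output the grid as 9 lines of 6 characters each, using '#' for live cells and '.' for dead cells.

Answer: ##....
##....
.#...#
......
......
......
....##
#...##
#...##

Derivation:
Simulating step by step:
Generation 0 (given above): 16 live cells
Generation 1: 12 live cells
..#.#.
...#..
.#..#.
#...#.
......
......
.....#
.....#
##..#.
Generation 2: 17 live cells
.##.##
..###.
...###
.....#
......
......
......
....##
##.##.
Generation 3: 10 live cells
......
##....
..#..#
.....#
......
......
......
#..###
.#....
Generation 4: 14 live cells
(generation 4 grid is the final answer)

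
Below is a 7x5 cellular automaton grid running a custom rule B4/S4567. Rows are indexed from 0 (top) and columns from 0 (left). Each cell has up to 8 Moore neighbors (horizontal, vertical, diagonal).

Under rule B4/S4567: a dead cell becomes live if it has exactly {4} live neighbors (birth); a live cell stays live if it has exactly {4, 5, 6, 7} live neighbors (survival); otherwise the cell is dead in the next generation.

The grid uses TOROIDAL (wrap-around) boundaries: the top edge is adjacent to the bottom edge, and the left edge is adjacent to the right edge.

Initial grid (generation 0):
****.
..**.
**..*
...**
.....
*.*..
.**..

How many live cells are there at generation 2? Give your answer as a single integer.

Answer: 11

Derivation:
Simulating step by step:
Generation 0 (given above): 15 live cells
Generation 1: 13 live cells
.***.
..**.
..*.*
*....
.....
.*...
****.
Generation 2: 11 live cells
.****
.***.
...*.
.....
.....
..*..
.**..
Population at generation 2: 11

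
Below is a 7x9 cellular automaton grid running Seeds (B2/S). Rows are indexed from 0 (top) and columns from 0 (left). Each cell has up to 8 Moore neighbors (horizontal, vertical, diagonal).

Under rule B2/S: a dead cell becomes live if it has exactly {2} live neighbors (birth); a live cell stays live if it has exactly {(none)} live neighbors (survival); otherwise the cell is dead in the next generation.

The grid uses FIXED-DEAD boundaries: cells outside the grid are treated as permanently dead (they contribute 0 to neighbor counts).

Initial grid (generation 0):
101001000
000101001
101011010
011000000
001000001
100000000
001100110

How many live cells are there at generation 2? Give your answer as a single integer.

Answer: 18

Derivation:
Simulating step by step:
Generation 0 (given above): 20 live cells
Generation 1: 17 live cells
010100100
100000010
000000001
100011111
100100000
000000101
010000000
Generation 2: 18 live cells
101000010
011000101
110010000
010100000
010000000
111000010
000000010
Population at generation 2: 18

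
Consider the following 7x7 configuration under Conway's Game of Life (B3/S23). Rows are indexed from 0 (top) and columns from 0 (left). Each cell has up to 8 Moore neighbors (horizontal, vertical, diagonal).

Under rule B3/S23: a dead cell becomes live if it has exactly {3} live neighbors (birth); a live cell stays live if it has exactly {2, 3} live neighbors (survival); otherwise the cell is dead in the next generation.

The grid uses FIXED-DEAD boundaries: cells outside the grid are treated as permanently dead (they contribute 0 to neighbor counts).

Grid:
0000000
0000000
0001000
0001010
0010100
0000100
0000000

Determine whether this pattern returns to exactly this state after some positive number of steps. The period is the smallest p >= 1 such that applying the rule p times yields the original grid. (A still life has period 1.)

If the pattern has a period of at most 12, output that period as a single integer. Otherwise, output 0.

Simulating and comparing each generation to the original:
Gen 0 (original, given above): 6 live cells
Gen 1: 6 live cells, differs from original
Gen 2: 6 live cells, MATCHES original -> period = 2

Answer: 2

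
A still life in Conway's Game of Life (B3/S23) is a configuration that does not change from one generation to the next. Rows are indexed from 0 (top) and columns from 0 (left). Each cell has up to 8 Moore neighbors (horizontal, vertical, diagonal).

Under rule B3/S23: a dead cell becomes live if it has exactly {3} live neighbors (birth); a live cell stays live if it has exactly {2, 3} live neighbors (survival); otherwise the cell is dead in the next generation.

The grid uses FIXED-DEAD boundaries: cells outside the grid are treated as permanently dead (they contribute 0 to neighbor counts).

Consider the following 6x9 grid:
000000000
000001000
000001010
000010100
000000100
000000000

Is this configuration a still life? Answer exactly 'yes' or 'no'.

Answer: no

Derivation:
Compute generation 1 and compare to generation 0 (given above):
Generation 1:
000000000
000000100
000011000
000000110
000001000
000000000
Cell (1,5) differs: gen0=1 vs gen1=0 -> NOT a still life.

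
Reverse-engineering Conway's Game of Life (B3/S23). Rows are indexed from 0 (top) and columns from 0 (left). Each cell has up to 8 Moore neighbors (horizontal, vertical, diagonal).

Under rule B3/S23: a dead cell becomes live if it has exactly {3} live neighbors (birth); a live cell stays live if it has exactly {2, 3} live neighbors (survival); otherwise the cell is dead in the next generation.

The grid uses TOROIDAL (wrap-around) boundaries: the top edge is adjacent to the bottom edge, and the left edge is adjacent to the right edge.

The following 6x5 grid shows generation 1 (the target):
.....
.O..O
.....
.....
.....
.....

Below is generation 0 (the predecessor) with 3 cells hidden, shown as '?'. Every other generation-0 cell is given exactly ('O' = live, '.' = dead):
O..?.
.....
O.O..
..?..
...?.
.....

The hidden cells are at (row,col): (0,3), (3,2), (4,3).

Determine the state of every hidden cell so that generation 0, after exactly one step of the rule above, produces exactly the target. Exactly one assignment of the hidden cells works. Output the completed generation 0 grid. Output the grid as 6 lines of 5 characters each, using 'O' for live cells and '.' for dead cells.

Hidden generation-0 cells (in order): (0,3), (3,2), (4,3).
A hidden cell only influences target cells in its own 3x3 neighborhood. Try each of the 2^3 = 8 assignments, step the completed generation 0 forward once under B3/S23, and compare with the target:
  (0,3)=. (3,2)=. (4,3)=. -> step gives (1,4)='.' but target has 'O' -> reject
  (0,3)=. (3,2)=. (4,3)=O -> step gives (1,4)='.' but target has 'O' -> reject
  (0,3)=. (3,2)=O (4,3)=. -> step gives (1,4)='.' but target has 'O' -> reject
  (0,3)=. (3,2)=O (4,3)=O -> step gives (1,4)='.' but target has 'O' -> reject
  (0,3)=O (3,2)=. (4,3)=. -> step reproduces the target at every cell -> ACCEPT
  (0,3)=O (3,2)=. (4,3)=O -> step gives (5,4)='O' but target has '.' -> reject
  (0,3)=O (3,2)=O (4,3)=. -> step gives (2,1)='O' but target has '.' -> reject
  (0,3)=O (3,2)=O (4,3)=O -> step gives (2,1)='O' but target has '.' -> reject
Unique solution: (0,3)=live, (3,2)=dead, (4,3)=dead.
Check: live-neighbor counts of every cell in the completed generation 0:
01102
23223
02011
12111
00000
11112
Applying B3/S23 to generation 0 with these counts gives:
.....
.O..O
.....
.....
.....
.....
which matches the target exactly.

Answer: O..O.
.....
O.O..
.....
.....
.....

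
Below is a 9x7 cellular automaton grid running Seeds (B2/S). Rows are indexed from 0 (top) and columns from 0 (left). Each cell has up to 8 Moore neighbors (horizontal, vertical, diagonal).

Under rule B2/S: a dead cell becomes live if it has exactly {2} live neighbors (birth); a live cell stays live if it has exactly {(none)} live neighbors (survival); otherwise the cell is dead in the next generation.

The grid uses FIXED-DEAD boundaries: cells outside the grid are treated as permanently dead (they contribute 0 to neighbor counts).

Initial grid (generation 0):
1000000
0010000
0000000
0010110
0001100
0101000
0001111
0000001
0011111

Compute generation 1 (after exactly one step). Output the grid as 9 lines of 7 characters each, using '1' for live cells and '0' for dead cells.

Answer: 0100000
0100000
0110110
0000000
0100000
0000001
0000000
0000000
0000000

Derivation:
Simulating step by step:
Generation 0 (given above): 19 live cells
Generation 1: 8 live cells
(generation 1 grid is the final answer)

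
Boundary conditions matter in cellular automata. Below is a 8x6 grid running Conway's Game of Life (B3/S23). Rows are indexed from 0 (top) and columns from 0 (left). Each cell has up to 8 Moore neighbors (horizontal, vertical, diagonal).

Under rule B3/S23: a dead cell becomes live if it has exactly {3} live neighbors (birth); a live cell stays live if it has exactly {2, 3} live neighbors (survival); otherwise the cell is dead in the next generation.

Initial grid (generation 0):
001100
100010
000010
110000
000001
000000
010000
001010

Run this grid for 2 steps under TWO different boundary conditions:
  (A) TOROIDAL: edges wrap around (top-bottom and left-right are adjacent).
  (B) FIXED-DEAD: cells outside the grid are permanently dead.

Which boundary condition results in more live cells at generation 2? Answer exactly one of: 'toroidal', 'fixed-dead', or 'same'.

Under TOROIDAL boundary, generation 2:
011011
001110
010010
000001
100001
000000
000000
111100
Population = 16

Under FIXED-DEAD boundary, generation 2:
000000
000000
000000
000000
000000
000000
000000
000000
Population = 0

Comparison: toroidal=16, fixed-dead=0 -> toroidal

Answer: toroidal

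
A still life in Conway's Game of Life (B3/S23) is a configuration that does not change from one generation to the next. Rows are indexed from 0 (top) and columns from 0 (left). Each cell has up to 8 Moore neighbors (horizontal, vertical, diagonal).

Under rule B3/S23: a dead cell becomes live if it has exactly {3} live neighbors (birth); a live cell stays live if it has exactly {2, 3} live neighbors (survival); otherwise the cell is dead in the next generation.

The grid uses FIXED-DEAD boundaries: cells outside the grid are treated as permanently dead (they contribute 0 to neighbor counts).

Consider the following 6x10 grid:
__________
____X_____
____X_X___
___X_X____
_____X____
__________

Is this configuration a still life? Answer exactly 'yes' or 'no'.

Answer: no

Derivation:
Compute generation 1 and compare to generation 0 (given above):
Generation 1:
__________
_____X____
___XX_____
_____XX___
____X_____
__________
Cell (1,4) differs: gen0=1 vs gen1=0 -> NOT a still life.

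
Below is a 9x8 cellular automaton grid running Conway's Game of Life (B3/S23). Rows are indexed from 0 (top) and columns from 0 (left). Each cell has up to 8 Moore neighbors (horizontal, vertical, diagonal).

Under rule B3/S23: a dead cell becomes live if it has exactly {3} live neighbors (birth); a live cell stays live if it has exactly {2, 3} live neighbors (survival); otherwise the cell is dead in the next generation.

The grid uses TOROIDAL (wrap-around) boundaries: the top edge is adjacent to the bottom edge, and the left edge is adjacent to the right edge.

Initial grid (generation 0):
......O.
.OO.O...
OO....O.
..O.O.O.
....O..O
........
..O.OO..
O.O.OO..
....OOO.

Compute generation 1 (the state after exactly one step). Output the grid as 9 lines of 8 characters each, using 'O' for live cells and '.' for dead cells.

Answer: ...OO.O.
OOO..O.O
O......O
OO.O..O.
...O.O..
...OOO..
.O..OO..
.O......
...OO.OO

Derivation:
Simulating step by step:
Generation 0 (given above): 22 live cells
Generation 1: 27 live cells
(generation 1 grid is the final answer)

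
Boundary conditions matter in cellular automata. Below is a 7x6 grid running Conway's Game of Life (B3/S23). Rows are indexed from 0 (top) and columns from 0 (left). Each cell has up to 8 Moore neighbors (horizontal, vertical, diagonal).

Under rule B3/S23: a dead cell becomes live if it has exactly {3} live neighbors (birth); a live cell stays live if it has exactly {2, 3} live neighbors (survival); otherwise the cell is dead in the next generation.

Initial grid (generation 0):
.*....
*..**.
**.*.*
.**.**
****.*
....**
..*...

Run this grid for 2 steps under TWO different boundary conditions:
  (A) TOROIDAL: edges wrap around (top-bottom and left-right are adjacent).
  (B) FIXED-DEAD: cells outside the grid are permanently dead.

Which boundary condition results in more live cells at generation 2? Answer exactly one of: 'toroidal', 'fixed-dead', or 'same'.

Under TOROIDAL boundary, generation 2:
..***.
...**.
......
......
......
......
..***.
Population = 8

Under FIXED-DEAD boundary, generation 2:
......
....*.
.....*
......
....**
......
......
Population = 4

Comparison: toroidal=8, fixed-dead=4 -> toroidal

Answer: toroidal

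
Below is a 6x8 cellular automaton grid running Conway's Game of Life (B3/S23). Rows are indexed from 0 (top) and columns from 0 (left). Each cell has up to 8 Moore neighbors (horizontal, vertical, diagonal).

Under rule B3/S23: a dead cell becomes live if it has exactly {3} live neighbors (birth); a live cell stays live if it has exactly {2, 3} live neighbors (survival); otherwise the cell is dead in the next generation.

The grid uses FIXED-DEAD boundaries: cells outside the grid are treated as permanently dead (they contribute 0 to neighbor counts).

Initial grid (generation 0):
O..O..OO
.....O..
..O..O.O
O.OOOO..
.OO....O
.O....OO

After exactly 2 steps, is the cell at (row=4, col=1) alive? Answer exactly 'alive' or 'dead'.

Answer: alive

Derivation:
Simulating step by step:
Generation 0 (given above): 19 live cells
Generation 1: 17 live cells
......O.
....OO.O
.OO..O..
....OO..
O...OO.O
.OO...OO
Generation 2: 15 live cells
.....OO.
....OO..
...O....
.O.O....
.O.OO..O
.O...OOO

Cell (4,1) at generation 2: 1 -> alive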